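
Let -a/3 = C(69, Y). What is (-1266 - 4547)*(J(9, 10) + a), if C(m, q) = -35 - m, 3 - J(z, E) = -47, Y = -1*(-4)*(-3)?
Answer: -2104306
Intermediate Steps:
Y = -12 (Y = 4*(-3) = -12)
J(z, E) = 50 (J(z, E) = 3 - 1*(-47) = 3 + 47 = 50)
a = 312 (a = -3*(-35 - 1*69) = -3*(-35 - 69) = -3*(-104) = 312)
(-1266 - 4547)*(J(9, 10) + a) = (-1266 - 4547)*(50 + 312) = -5813*362 = -2104306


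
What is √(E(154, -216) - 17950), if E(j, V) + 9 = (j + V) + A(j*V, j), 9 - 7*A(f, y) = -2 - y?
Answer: 3*I*√97986/7 ≈ 134.15*I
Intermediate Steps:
A(f, y) = 11/7 + y/7 (A(f, y) = 9/7 - (-2 - y)/7 = 9/7 + (2/7 + y/7) = 11/7 + y/7)
E(j, V) = -52/7 + V + 8*j/7 (E(j, V) = -9 + ((j + V) + (11/7 + j/7)) = -9 + ((V + j) + (11/7 + j/7)) = -9 + (11/7 + V + 8*j/7) = -52/7 + V + 8*j/7)
√(E(154, -216) - 17950) = √((-52/7 - 216 + (8/7)*154) - 17950) = √((-52/7 - 216 + 176) - 17950) = √(-332/7 - 17950) = √(-125982/7) = 3*I*√97986/7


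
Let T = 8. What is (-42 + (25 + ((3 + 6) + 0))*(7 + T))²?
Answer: 219024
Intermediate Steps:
(-42 + (25 + ((3 + 6) + 0))*(7 + T))² = (-42 + (25 + ((3 + 6) + 0))*(7 + 8))² = (-42 + (25 + (9 + 0))*15)² = (-42 + (25 + 9)*15)² = (-42 + 34*15)² = (-42 + 510)² = 468² = 219024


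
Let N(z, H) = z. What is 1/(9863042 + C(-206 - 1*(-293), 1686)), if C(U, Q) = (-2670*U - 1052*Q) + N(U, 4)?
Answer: 1/7857167 ≈ 1.2727e-7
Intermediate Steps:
C(U, Q) = -2669*U - 1052*Q (C(U, Q) = (-2670*U - 1052*Q) + U = -2669*U - 1052*Q)
1/(9863042 + C(-206 - 1*(-293), 1686)) = 1/(9863042 + (-2669*(-206 - 1*(-293)) - 1052*1686)) = 1/(9863042 + (-2669*(-206 + 293) - 1773672)) = 1/(9863042 + (-2669*87 - 1773672)) = 1/(9863042 + (-232203 - 1773672)) = 1/(9863042 - 2005875) = 1/7857167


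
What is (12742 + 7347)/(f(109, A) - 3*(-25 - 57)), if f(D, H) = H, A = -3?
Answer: 20089/243 ≈ 82.671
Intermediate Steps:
(12742 + 7347)/(f(109, A) - 3*(-25 - 57)) = (12742 + 7347)/(-3 - 3*(-25 - 57)) = 20089/(-3 - 3*(-82)) = 20089/(-3 + 246) = 20089/243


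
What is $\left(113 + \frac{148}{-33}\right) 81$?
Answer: $\frac{96687}{11} \approx 8789.7$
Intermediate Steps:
$\left(113 + \frac{148}{-33}\right) 81 = \left(113 + 148 \left(- \frac{1}{33}\right)\right) 81 = \left(113 - \frac{148}{33}\right) 81 = \frac{3581}{33} \cdot 81 = \frac{96687}{11}$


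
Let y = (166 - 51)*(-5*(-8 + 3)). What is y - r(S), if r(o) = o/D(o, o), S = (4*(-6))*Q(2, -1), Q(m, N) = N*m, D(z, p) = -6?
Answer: 2883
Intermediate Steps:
S = 48 (S = (4*(-6))*(-1*2) = -24*(-2) = 48)
r(o) = -o/6 (r(o) = o/(-6) = o*(-1/6) = -o/6)
y = 2875 (y = 115*(-5*(-5)) = 115*25 = 2875)
y - r(S) = 2875 - (-1)*48/6 = 2875 - 1*(-8) = 2875 + 8 = 2883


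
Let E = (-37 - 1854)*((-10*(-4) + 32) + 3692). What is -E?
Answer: 7117724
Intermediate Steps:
E = -7117724 (E = -1891*((40 + 32) + 3692) = -1891*(72 + 3692) = -1891*3764 = -7117724)
-E = -1*(-7117724) = 7117724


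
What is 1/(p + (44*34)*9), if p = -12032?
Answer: 1/1432 ≈ 0.00069832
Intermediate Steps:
1/(p + (44*34)*9) = 1/(-12032 + (44*34)*9) = 1/(-12032 + 1496*9) = 1/(-12032 + 13464) = 1/1432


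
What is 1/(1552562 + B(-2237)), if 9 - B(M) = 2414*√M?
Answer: 1552571/2423512594893 + 2414*I*√2237/2423512594893 ≈ 6.4063e-7 + 4.7111e-8*I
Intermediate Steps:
B(M) = 9 - 2414*√M
1/(1552562 + B(-2237)) = 1/(1552562 + (9 - 2414*I*√2237)) = 1/(1552571 - 2414*I*√2237)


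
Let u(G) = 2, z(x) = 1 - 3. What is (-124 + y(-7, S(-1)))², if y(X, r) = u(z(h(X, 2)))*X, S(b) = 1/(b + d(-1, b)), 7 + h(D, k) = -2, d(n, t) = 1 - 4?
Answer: 19044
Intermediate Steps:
d(n, t) = -3
h(D, k) = -9 (h(D, k) = -7 - 2 = -9)
z(x) = -2
S(b) = 1/(-3 + b) (S(b) = 1/(b - 3) = 1/(-3 + b))
y(X, r) = 2*X
(-124 + y(-7, S(-1)))² = (-124 + 2*(-7))² = (-124 - 14)² = (-138)² = 19044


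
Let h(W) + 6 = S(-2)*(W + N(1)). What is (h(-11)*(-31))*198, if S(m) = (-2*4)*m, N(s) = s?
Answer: 1018908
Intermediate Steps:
S(m) = -8*m
h(W) = 10 + 16*W (h(W) = -6 + (-8*(-2))*(W + 1) = -6 + 16*(1 + W) = -6 + (16 + 16*W) = 10 + 16*W)
(h(-11)*(-31))*198 = ((10 + 16*(-11))*(-31))*198 = ((10 - 176)*(-31))*198 = -166*(-31)*198 = 5146*198 = 1018908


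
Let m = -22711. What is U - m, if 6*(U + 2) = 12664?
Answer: 74459/3 ≈ 24820.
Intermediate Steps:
U = 6326/3 (U = -2 + (⅙)*12664 = -2 + 6332/3 = 6326/3 ≈ 2108.7)
U - m = 6326/3 - 1*(-22711) = 6326/3 + 22711 = 74459/3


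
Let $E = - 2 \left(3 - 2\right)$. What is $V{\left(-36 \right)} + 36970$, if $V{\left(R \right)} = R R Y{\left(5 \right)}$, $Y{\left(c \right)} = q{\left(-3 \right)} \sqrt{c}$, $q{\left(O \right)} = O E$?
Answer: $36970 + 7776 \sqrt{5} \approx 54358.0$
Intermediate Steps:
$E = -2$ ($E = \left(-2\right) 1 = -2$)
$q{\left(O \right)} = - 2 O$ ($q{\left(O \right)} = O \left(-2\right) = - 2 O$)
$Y{\left(c \right)} = 6 \sqrt{c}$ ($Y{\left(c \right)} = \left(-2\right) \left(-3\right) \sqrt{c} = 6 \sqrt{c}$)
$V{\left(R \right)} = 6 \sqrt{5} R^{2}$ ($V{\left(R \right)} = R R 6 \sqrt{5} = R^{2} \cdot 6 \sqrt{5} = 6 \sqrt{5} R^{2}$)
$V{\left(-36 \right)} + 36970 = 6 \sqrt{5} \left(-36\right)^{2} + 36970 = 6 \sqrt{5} \cdot 1296 + 36970 = 7776 \sqrt{5} + 36970 = 36970 + 7776 \sqrt{5}$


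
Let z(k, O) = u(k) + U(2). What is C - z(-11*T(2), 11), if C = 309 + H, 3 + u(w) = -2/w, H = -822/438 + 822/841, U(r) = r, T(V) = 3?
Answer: 626105641/2025969 ≈ 309.04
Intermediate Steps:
H = -55211/61393 (H = -822*1/438 + 822*(1/841) = -137/73 + 822/841 = -55211/61393 ≈ -0.89930)
u(w) = -3 - 2/w
z(k, O) = -1 - 2/k (z(k, O) = (-3 - 2/k) + 2 = -1 - 2/k)
C = 18915226/61393 (C = 309 - 55211/61393 = 18915226/61393 ≈ 308.10)
C - z(-11*T(2), 11) = 18915226/61393 - (-2 - (-11)*3)/((-11*3)) = 18915226/61393 - (-2 - 1*(-33))/(-33) = 18915226/61393 - (-1)*(-2 + 33)/33 = 18915226/61393 - (-1)*31/33 = 18915226/61393 - 1*(-31/33) = 18915226/61393 + 31/33 = 626105641/2025969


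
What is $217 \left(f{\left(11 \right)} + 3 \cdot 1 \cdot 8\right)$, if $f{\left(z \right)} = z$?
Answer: $7595$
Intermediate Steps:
$217 \left(f{\left(11 \right)} + 3 \cdot 1 \cdot 8\right) = 217 \left(11 + 3 \cdot 1 \cdot 8\right) = 217 \left(11 + 3 \cdot 8\right) = 217 \left(11 + 24\right) = 217 \cdot 35 = 7595$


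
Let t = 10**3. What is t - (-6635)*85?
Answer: 564975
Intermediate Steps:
t = 1000
t - (-6635)*85 = 1000 - (-6635)*85 = 1000 - 1*(-563975) = 1000 + 563975 = 564975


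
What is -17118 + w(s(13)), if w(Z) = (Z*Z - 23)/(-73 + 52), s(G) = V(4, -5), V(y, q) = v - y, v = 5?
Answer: -359456/21 ≈ -17117.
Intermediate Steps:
V(y, q) = 5 - y
s(G) = 1 (s(G) = 5 - 1*4 = 5 - 4 = 1)
w(Z) = 23/21 - Z²/21 (w(Z) = (Z² - 23)/(-21) = (-23 + Z²)*(-1/21) = 23/21 - Z²/21)
-17118 + w(s(13)) = -17118 + (23/21 - 1/21*1²) = -17118 + (23/21 - 1/21*1) = -17118 + (23/21 - 1/21) = -17118 + 22/21 = -359456/21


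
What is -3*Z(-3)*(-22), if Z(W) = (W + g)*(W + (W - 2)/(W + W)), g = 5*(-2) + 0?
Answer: 1859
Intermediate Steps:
g = -10 (g = -10 + 0 = -10)
Z(W) = (-10 + W)*(W + (-2 + W)/(2*W)) (Z(W) = (W - 10)*(W + (W - 2)/(W + W)) = (-10 + W)*(W + (-2 + W)/((2*W))) = (-10 + W)*(W + (-2 + W)*(1/(2*W))) = (-10 + W)*(W + (-2 + W)/(2*W)))
-3*Z(-3)*(-22) = -3*(-6 + (-3)² + 10/(-3) - 19/2*(-3))*(-22) = -3*(-6 + 9 + 10*(-⅓) + 57/2)*(-22) = -3*(-6 + 9 - 10/3 + 57/2)*(-22) = -3*169/6*(-22) = -169/2*(-22) = 1859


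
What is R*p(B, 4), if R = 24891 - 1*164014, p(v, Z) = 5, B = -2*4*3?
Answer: -695615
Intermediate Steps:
B = -24 (B = -8*3 = -24)
R = -139123 (R = 24891 - 164014 = -139123)
R*p(B, 4) = -139123*5 = -695615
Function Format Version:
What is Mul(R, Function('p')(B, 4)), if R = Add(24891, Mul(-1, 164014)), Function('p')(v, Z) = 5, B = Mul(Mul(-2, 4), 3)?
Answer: -695615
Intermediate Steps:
B = -24 (B = Mul(-8, 3) = -24)
R = -139123 (R = Add(24891, -164014) = -139123)
Mul(R, Function('p')(B, 4)) = Mul(-139123, 5) = -695615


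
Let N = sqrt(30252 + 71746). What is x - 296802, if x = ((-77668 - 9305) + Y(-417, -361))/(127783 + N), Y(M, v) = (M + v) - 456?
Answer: -4846310997550063/16328393091 + 88207*sqrt(101998)/16328393091 ≈ -2.9680e+5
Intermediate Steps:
N = sqrt(101998) ≈ 319.37
Y(M, v) = -456 + M + v
x = -88207/(127783 + sqrt(101998)) (x = ((-77668 - 9305) + (-456 - 417 - 361))/(127783 + sqrt(101998)) = (-86973 - 1234)/(127783 + sqrt(101998)) = -88207/(127783 + sqrt(101998)) ≈ -0.68857)
x - 296802 = (-11271355081/16328393091 + 88207*sqrt(101998)/16328393091) - 296802 = -4846310997550063/16328393091 + 88207*sqrt(101998)/16328393091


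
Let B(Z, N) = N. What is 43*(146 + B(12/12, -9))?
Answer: 5891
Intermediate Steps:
43*(146 + B(12/12, -9)) = 43*(146 - 9) = 43*137 = 5891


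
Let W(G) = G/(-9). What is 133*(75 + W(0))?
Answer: 9975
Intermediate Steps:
W(G) = -G/9 (W(G) = G*(-⅑) = -G/9)
133*(75 + W(0)) = 133*(75 - ⅑*0) = 133*(75 + 0) = 133*75 = 9975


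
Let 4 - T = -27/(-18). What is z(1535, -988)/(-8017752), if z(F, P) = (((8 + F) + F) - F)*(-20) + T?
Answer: 61715/16035504 ≈ 0.0038486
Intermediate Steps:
T = 5/2 (T = 4 - (-27)/(-18) = 4 - (-27)*(-1)/18 = 4 - 1*3/2 = 4 - 3/2 = 5/2 ≈ 2.5000)
z(F, P) = -315/2 - 20*F (z(F, P) = (((8 + F) + F) - F)*(-20) + 5/2 = ((8 + 2*F) - F)*(-20) + 5/2 = (8 + F)*(-20) + 5/2 = (-160 - 20*F) + 5/2 = -315/2 - 20*F)
z(1535, -988)/(-8017752) = (-315/2 - 20*1535)/(-8017752) = (-315/2 - 30700)*(-1/8017752) = -61715/2*(-1/8017752) = 61715/16035504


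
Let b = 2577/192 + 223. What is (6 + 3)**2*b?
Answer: 1225611/64 ≈ 19150.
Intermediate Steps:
b = 15131/64 (b = 2577*(1/192) + 223 = 859/64 + 223 = 15131/64 ≈ 236.42)
(6 + 3)**2*b = (6 + 3)**2*(15131/64) = 9**2*(15131/64) = 81*(15131/64) = 1225611/64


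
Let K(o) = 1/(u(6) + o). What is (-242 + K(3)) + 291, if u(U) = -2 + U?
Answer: 344/7 ≈ 49.143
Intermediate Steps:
K(o) = 1/(4 + o) (K(o) = 1/((-2 + 6) + o) = 1/(4 + o))
(-242 + K(3)) + 291 = (-242 + 1/(4 + 3)) + 291 = (-242 + 1/7) + 291 = -1693/7 + 291 = 344/7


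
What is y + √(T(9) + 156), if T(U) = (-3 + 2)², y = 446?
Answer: 446 + √157 ≈ 458.53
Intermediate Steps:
T(U) = 1 (T(U) = (-1)² = 1)
y + √(T(9) + 156) = 446 + √(1 + 156) = 446 + √157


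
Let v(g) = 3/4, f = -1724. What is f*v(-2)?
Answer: -1293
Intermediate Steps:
v(g) = ¾ (v(g) = 3*(¼) = ¾)
f*v(-2) = -1724*¾ = -1293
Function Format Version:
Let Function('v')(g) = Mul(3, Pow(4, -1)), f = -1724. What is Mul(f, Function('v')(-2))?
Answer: -1293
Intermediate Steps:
Function('v')(g) = Rational(3, 4) (Function('v')(g) = Mul(3, Rational(1, 4)) = Rational(3, 4))
Mul(f, Function('v')(-2)) = Mul(-1724, Rational(3, 4)) = -1293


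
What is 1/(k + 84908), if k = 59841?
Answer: 1/144749 ≈ 6.9085e-6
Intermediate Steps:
1/(k + 84908) = 1/(59841 + 84908) = 1/144749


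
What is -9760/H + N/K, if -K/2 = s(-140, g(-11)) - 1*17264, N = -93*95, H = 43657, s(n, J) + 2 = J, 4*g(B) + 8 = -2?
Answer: -722790715/1507781809 ≈ -0.47937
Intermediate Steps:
g(B) = -5/2 (g(B) = -2 + (1/4)*(-2) = -2 - 1/2 = -5/2)
s(n, J) = -2 + J
N = -8835
K = 34537 (K = -2*((-2 - 5/2) - 1*17264) = -2*(-9/2 - 17264) = -2*(-34537/2) = 34537)
-9760/H + N/K = -9760/43657 - 8835/34537 = -722790715/1507781809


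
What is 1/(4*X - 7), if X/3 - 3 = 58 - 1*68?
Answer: -1/91 ≈ -0.010989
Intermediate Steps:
X = -21 (X = 9 + 3*(58 - 1*68) = 9 + 3*(58 - 68) = 9 + 3*(-10) = 9 - 30 = -21)
1/(4*X - 7) = 1/(4*(-21) - 7) = 1/(-84 - 7) = 1/(-91) = -1/91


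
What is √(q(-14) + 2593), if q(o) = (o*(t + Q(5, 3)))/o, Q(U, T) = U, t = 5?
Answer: √2603 ≈ 51.020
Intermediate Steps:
q(o) = 10 (q(o) = (o*(5 + 5))/o = (o*10)/o = (10*o)/o = 10)
√(q(-14) + 2593) = √(10 + 2593) = √2603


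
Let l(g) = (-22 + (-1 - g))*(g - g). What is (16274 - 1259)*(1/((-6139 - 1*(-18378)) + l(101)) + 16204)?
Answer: 2977786166355/12239 ≈ 2.4330e+8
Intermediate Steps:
l(g) = 0 (l(g) = (-23 - g)*0 = 0)
(16274 - 1259)*(1/((-6139 - 1*(-18378)) + l(101)) + 16204) = (16274 - 1259)*(1/((-6139 - 1*(-18378)) + 0) + 16204) = 15015*(1/((-6139 + 18378) + 0) + 16204) = 15015*(1/(12239 + 0) + 16204) = 15015*(1/12239 + 16204) = 15015*(198320757/12239) = 2977786166355/12239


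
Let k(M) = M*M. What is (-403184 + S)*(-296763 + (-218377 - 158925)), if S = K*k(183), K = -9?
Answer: 474936088025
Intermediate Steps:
k(M) = M²
S = -301401 (S = -9*183² = -9*33489 = -301401)
(-403184 + S)*(-296763 + (-218377 - 158925)) = (-403184 - 301401)*(-296763 + (-218377 - 158925)) = -704585*(-296763 - 377302) = -704585*(-674065) = 474936088025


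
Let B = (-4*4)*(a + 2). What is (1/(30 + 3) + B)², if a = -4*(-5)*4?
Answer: 1874457025/1089 ≈ 1.7213e+6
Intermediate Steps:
a = 80 (a = 20*4 = 80)
B = -1312 (B = (-4*4)*(80 + 2) = -16*82 = -1312)
(1/(30 + 3) + B)² = (1/(30 + 3) - 1312)² = (1/33 - 1312)² = (-43295/33)² = 1874457025/1089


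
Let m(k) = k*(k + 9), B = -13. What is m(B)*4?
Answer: 208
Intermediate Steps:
m(k) = k*(9 + k)
m(B)*4 = -13*(9 - 13)*4 = -13*(-4)*4 = 52*4 = 208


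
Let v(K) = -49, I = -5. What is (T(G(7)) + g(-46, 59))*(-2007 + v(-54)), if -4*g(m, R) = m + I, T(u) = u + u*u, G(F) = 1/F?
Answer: -1300934/49 ≈ -26550.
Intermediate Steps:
T(u) = u + u**2
g(m, R) = 5/4 - m/4 (g(m, R) = -(m - 5)/4 = -(-5 + m)/4 = 5/4 - m/4)
(T(G(7)) + g(-46, 59))*(-2007 + v(-54)) = ((1 + 1/7)/7 + (5/4 - 1/4*(-46)))*(-2007 - 49) = ((1 + 1/7)/7 + (5/4 + 23/2))*(-2056) = ((1/7)*(8/7) + 51/4)*(-2056) = (8/49 + 51/4)*(-2056) = (2531/196)*(-2056) = -1300934/49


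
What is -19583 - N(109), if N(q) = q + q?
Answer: -19801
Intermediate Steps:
N(q) = 2*q
-19583 - N(109) = -19583 - 2*109 = -19583 - 1*218 = -19583 - 218 = -19801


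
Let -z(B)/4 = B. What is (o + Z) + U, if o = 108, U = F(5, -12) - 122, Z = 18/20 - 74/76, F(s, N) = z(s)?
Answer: -3237/95 ≈ -34.074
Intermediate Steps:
z(B) = -4*B
F(s, N) = -4*s
Z = -7/95 (Z = 18*(1/20) - 74*1/76 = 9/10 - 37/38 = -7/95 ≈ -0.073684)
U = -142 (U = -4*5 - 122 = -20 - 122 = -142)
(o + Z) + U = (108 - 7/95) - 142 = 10253/95 - 142 = -3237/95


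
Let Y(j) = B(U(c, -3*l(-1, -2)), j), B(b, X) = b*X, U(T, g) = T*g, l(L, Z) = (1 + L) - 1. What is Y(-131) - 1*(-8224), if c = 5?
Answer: 6259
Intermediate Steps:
l(L, Z) = L
B(b, X) = X*b
Y(j) = 15*j (Y(j) = j*(5*(-3*(-1))) = j*(5*3) = j*15 = 15*j)
Y(-131) - 1*(-8224) = 15*(-131) - 1*(-8224) = -1965 + 8224 = 6259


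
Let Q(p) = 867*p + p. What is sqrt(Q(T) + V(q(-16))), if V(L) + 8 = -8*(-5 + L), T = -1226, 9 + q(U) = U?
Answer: 32*I*sqrt(1039) ≈ 1031.5*I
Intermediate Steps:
q(U) = -9 + U
V(L) = 32 - 8*L (V(L) = -8 - 8*(-5 + L) = -8 + (40 - 8*L) = 32 - 8*L)
Q(p) = 868*p
sqrt(Q(T) + V(q(-16))) = sqrt(868*(-1226) + (32 - 8*(-9 - 16))) = sqrt(-1064168 + (32 - 8*(-25))) = sqrt(-1064168 + (32 + 200)) = sqrt(-1064168 + 232) = sqrt(-1063936) = 32*I*sqrt(1039)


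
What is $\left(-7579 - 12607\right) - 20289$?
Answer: $-40475$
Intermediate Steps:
$\left(-7579 - 12607\right) - 20289 = -20186 - 20289 = -40475$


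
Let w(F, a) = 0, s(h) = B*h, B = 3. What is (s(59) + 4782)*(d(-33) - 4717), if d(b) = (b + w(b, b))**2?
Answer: -17991252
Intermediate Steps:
s(h) = 3*h
d(b) = b**2 (d(b) = (b + 0)**2 = b**2)
(s(59) + 4782)*(d(-33) - 4717) = (3*59 + 4782)*((-33)**2 - 4717) = (177 + 4782)*(1089 - 4717) = 4959*(-3628) = -17991252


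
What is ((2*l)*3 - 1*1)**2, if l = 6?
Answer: 1225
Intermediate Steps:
((2*l)*3 - 1*1)**2 = ((2*6)*3 - 1*1)**2 = (12*3 - 1)**2 = (36 - 1)**2 = 35**2 = 1225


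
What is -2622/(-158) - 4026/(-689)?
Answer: 1221333/54431 ≈ 22.438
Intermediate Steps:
-2622/(-158) - 4026/(-689) = -2622*(-1/158) - 4026*(-1/689) = 1311/79 + 4026/689 = 1221333/54431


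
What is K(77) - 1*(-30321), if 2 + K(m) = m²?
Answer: 36248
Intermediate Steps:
K(m) = -2 + m²
K(77) - 1*(-30321) = (-2 + 77²) - 1*(-30321) = (-2 + 5929) + 30321 = 5927 + 30321 = 36248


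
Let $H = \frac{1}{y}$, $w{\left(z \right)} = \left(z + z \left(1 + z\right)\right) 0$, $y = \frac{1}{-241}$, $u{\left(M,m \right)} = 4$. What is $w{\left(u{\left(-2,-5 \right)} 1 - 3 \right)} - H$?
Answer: $241$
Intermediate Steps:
$y = - \frac{1}{241} \approx -0.0041494$
$w{\left(z \right)} = 0$
$H = -241$ ($H = \frac{1}{- \frac{1}{241}} = -241$)
$w{\left(u{\left(-2,-5 \right)} 1 - 3 \right)} - H = 0 - -241 = 0 + 241 = 241$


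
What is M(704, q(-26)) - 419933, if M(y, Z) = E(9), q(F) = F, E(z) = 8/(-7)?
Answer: -2939539/7 ≈ -4.1993e+5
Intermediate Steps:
E(z) = -8/7 (E(z) = 8*(-⅐) = -8/7)
M(y, Z) = -8/7
M(704, q(-26)) - 419933 = -8/7 - 419933 = -2939539/7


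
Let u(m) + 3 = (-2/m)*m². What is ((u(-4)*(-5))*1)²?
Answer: 625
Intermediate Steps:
u(m) = -3 - 2*m (u(m) = -3 + (-2/m)*m² = -3 - 2*m)
((u(-4)*(-5))*1)² = (((-3 - 2*(-4))*(-5))*1)² = (((-3 + 8)*(-5))*1)² = ((5*(-5))*1)² = (-25*1)² = (-25)² = 625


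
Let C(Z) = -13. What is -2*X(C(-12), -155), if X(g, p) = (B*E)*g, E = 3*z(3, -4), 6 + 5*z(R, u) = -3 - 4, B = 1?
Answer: -1014/5 ≈ -202.80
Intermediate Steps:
z(R, u) = -13/5 (z(R, u) = -6/5 + (-3 - 4)/5 = -6/5 + (⅕)*(-7) = -6/5 - 7/5 = -13/5)
E = -39/5 (E = 3*(-13/5) = -39/5 ≈ -7.8000)
X(g, p) = -39*g/5 (X(g, p) = (1*(-39/5))*g = -39*g/5)
-2*X(C(-12), -155) = -(-78)*(-13)/5 = -2*507/5 = -1014/5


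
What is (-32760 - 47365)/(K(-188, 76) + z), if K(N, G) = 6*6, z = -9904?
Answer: 80125/9868 ≈ 8.1197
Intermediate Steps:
K(N, G) = 36
(-32760 - 47365)/(K(-188, 76) + z) = (-32760 - 47365)/(36 - 9904) = -80125/(-9868) = -80125*(-1/9868) = 80125/9868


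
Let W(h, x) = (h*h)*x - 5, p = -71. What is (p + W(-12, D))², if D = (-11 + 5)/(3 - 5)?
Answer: 126736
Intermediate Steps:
D = 3 (D = -6/(-2) = -6*(-½) = 3)
W(h, x) = -5 + x*h² (W(h, x) = h²*x - 5 = x*h² - 5 = -5 + x*h²)
(p + W(-12, D))² = (-71 + (-5 + 3*(-12)²))² = (-71 + (-5 + 3*144))² = (-71 + (-5 + 432))² = (-71 + 427)² = 356² = 126736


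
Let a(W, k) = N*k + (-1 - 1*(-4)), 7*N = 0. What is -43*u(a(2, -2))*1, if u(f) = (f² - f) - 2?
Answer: -172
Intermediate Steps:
N = 0 (N = (⅐)*0 = 0)
a(W, k) = 3 (a(W, k) = 0*k + (-1 - 1*(-4)) = 0 + (-1 + 4) = 0 + 3 = 3)
u(f) = -2 + f² - f
-43*u(a(2, -2))*1 = -43*(-2 + 3² - 1*3)*1 = -43*(-2 + 9 - 3)*1 = -43*4*1 = -172*1 = -172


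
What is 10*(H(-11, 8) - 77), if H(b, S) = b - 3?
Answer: -910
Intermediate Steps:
H(b, S) = -3 + b
10*(H(-11, 8) - 77) = 10*((-3 - 11) - 77) = 10*(-14 - 77) = 10*(-91) = -910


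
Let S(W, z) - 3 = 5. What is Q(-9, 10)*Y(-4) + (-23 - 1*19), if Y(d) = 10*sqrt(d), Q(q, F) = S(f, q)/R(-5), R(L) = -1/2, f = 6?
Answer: -42 - 320*I ≈ -42.0 - 320.0*I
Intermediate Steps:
S(W, z) = 8 (S(W, z) = 3 + 5 = 8)
R(L) = -1/2 (R(L) = -1*1/2 = -1/2)
Q(q, F) = -16 (Q(q, F) = 8/(-1/2) = 8*(-2) = -16)
Q(-9, 10)*Y(-4) + (-23 - 1*19) = -160*sqrt(-4) + (-23 - 1*19) = -160*2*I + (-23 - 19) = -320*I - 42 = -42 - 320*I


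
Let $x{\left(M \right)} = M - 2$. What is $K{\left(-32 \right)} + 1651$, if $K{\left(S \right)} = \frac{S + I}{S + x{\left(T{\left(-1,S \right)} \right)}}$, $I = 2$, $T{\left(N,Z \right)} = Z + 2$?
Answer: $\frac{52847}{32} \approx 1651.5$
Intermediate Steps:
$T{\left(N,Z \right)} = 2 + Z$
$x{\left(M \right)} = -2 + M$
$K{\left(S \right)} = \frac{2 + S}{2 S}$ ($K{\left(S \right)} = \frac{S + 2}{S + \left(-2 + \left(2 + S\right)\right)} = \frac{2 + S}{S + S} = \frac{2 + S}{2 S}$)
$K{\left(-32 \right)} + 1651 = \frac{2 - 32}{2 \left(-32\right)} + 1651 = \frac{1}{2} \left(- \frac{1}{32}\right) \left(-30\right) + 1651 = \frac{15}{32} + 1651 = \frac{52847}{32}$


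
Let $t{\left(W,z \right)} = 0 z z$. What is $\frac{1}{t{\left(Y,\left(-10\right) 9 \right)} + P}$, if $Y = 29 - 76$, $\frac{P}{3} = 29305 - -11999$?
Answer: $\frac{1}{123912} \approx 8.0702 \cdot 10^{-6}$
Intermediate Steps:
$P = 123912$ ($P = 3 \left(29305 - -11999\right) = 3 \left(29305 + 11999\right) = 3 \cdot 41304 = 123912$)
$Y = -47$
$t{\left(W,z \right)} = 0$ ($t{\left(W,z \right)} = 0 z = 0$)
$\frac{1}{t{\left(Y,\left(-10\right) 9 \right)} + P} = \frac{1}{0 + 123912} = \frac{1}{123912}$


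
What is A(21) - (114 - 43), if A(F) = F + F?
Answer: -29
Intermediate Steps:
A(F) = 2*F
A(21) - (114 - 43) = 2*21 - (114 - 43) = 42 - 1*71 = 42 - 71 = -29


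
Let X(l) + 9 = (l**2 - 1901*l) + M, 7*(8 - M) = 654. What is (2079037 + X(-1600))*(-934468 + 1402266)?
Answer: 25150597176804/7 ≈ 3.5929e+12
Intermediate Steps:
M = -598/7 (M = 8 - 1/7*654 = 8 - 654/7 = -598/7 ≈ -85.429)
X(l) = -661/7 + l**2 - 1901*l (X(l) = -9 + ((l**2 - 1901*l) - 598/7) = -9 + (-598/7 + l**2 - 1901*l) = -661/7 + l**2 - 1901*l)
(2079037 + X(-1600))*(-934468 + 1402266) = (2079037 + (-661/7 + (-1600)**2 - 1901*(-1600)))*(-934468 + 1402266) = (2079037 + (-661/7 + 2560000 + 3041600))*467798 = (2079037 + 39210539/7)*467798 = (53763798/7)*467798 = 25150597176804/7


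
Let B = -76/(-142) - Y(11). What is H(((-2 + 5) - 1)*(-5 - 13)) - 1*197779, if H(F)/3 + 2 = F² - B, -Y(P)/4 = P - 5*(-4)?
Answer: -13793213/71 ≈ -1.9427e+5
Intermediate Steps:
Y(P) = -80 - 4*P (Y(P) = -4*(P - 5*(-4)) = -4*(P + 20) = -4*(20 + P) = -80 - 4*P)
B = 8842/71 (B = -76/(-142) - (-80 - 4*11) = -76*(-1/142) - (-80 - 44) = 38/71 - 1*(-124) = 38/71 + 124 = 8842/71 ≈ 124.54)
H(F) = -26952/71 + 3*F² (H(F) = -6 + 3*(F² - 1*8842/71) = -6 + 3*(F² - 8842/71) = -6 + 3*(-8842/71 + F²) = -6 + (-26526/71 + 3*F²) = -26952/71 + 3*F²)
H(((-2 + 5) - 1)*(-5 - 13)) - 1*197779 = (-26952/71 + 3*(((-2 + 5) - 1)*(-5 - 13))²) - 1*197779 = (-26952/71 + 3*((3 - 1)*(-18))²) - 197779 = (-26952/71 + 3*(2*(-18))²) - 197779 = (-26952/71 + 3*(-36)²) - 197779 = (-26952/71 + 3*1296) - 197779 = (-26952/71 + 3888) - 197779 = 249096/71 - 197779 = -13793213/71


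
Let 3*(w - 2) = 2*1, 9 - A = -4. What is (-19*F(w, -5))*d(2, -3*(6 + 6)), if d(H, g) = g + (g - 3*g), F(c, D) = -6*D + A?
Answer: -29412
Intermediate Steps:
A = 13 (A = 9 - 1*(-4) = 9 + 4 = 13)
w = 8/3 (w = 2 + (2*1)/3 = 2 + (⅓)*2 = 2 + ⅔ = 8/3 ≈ 2.6667)
F(c, D) = 13 - 6*D (F(c, D) = -6*D + 13 = 13 - 6*D)
d(H, g) = -g (d(H, g) = g - 2*g = -g)
(-19*F(w, -5))*d(2, -3*(6 + 6)) = (-19*(13 - 6*(-5)))*(-(-3)*(6 + 6)) = (-19*(13 + 30))*(-(-3)*12) = (-19*43)*(-1*(-36)) = -817*36 = -29412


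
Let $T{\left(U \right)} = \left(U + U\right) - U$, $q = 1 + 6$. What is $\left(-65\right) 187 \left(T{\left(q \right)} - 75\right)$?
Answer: $826540$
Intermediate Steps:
$q = 7$
$T{\left(U \right)} = U$ ($T{\left(U \right)} = 2 U - U = U$)
$\left(-65\right) 187 \left(T{\left(q \right)} - 75\right) = \left(-65\right) 187 \left(7 - 75\right) = - 12155 \left(7 - 75\right) = \left(-12155\right) \left(-68\right) = 826540$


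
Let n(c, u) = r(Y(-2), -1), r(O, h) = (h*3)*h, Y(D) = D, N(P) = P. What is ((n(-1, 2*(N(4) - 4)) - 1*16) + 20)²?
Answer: 49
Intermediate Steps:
r(O, h) = 3*h² (r(O, h) = (3*h)*h = 3*h²)
n(c, u) = 3 (n(c, u) = 3*(-1)² = 3*1 = 3)
((n(-1, 2*(N(4) - 4)) - 1*16) + 20)² = ((3 - 1*16) + 20)² = ((3 - 16) + 20)² = (-13 + 20)² = 7² = 49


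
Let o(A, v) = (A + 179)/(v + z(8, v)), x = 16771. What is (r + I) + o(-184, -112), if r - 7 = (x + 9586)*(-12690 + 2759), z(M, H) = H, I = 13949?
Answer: -58629180059/224 ≈ -2.6174e+8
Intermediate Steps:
o(A, v) = (179 + A)/(2*v) (o(A, v) = (A + 179)/(v + v) = (179 + A)/((2*v)) = (179 + A)*(1/(2*v)) = (179 + A)/(2*v))
r = -261751360 (r = 7 + (16771 + 9586)*(-12690 + 2759) = 7 + 26357*(-9931) = 7 - 261751367 = -261751360)
(r + I) + o(-184, -112) = (-261751360 + 13949) + (½)*(179 - 184)/(-112) = -261737411 + (½)*(-1/112)*(-5) = -261737411 + 5/224 = -58629180059/224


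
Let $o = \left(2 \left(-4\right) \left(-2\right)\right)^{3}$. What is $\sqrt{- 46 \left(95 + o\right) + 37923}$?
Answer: $3 i \sqrt{17207} \approx 393.53 i$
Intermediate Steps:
$o = 4096$ ($o = \left(\left(-8\right) \left(-2\right)\right)^{3} = 16^{3} = 4096$)
$\sqrt{- 46 \left(95 + o\right) + 37923} = \sqrt{- 46 \left(95 + 4096\right) + 37923} = \sqrt{\left(-46\right) 4191 + 37923} = \sqrt{-192786 + 37923} = \sqrt{-154863} = 3 i \sqrt{17207}$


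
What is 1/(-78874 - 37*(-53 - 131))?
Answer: -1/72066 ≈ -1.3876e-5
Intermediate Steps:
1/(-78874 - 37*(-53 - 131)) = 1/(-78874 - 37*(-184)) = 1/(-78874 + 6808) = 1/(-72066) = -1/72066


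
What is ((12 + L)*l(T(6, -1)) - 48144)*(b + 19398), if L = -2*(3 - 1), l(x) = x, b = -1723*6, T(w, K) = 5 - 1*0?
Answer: -435822240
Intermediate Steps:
T(w, K) = 5 (T(w, K) = 5 + 0 = 5)
b = -10338
L = -4 (L = -2*2 = -4)
((12 + L)*l(T(6, -1)) - 48144)*(b + 19398) = ((12 - 4)*5 - 48144)*(-10338 + 19398) = (8*5 - 48144)*9060 = (40 - 48144)*9060 = -48104*9060 = -435822240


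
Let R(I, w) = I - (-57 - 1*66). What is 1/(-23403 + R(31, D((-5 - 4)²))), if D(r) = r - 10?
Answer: -1/23249 ≈ -4.3013e-5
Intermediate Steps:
D(r) = -10 + r
R(I, w) = 123 + I (R(I, w) = I - (-57 - 66) = I - 1*(-123) = I + 123 = 123 + I)
1/(-23403 + R(31, D((-5 - 4)²))) = 1/(-23403 + (123 + 31)) = 1/(-23403 + 154) = 1/(-23249) = -1/23249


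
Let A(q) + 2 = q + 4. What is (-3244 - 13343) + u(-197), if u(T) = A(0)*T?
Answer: -16981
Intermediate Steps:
A(q) = 2 + q (A(q) = -2 + (q + 4) = -2 + (4 + q) = 2 + q)
u(T) = 2*T (u(T) = (2 + 0)*T = 2*T)
(-3244 - 13343) + u(-197) = (-3244 - 13343) + 2*(-197) = -16587 - 394 = -16981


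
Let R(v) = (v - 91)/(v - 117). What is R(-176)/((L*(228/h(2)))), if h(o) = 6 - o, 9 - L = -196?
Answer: 89/1141235 ≈ 7.7986e-5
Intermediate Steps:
L = 205 (L = 9 - 1*(-196) = 9 + 196 = 205)
R(v) = (-91 + v)/(-117 + v)
R(-176)/((L*(228/h(2)))) = ((-91 - 176)/(-117 - 176))/((205*(228/(6 - 1*2)))) = (-267/(-293))/((205*(228/(6 - 2)))) = (-1/293*(-267))/((205*(228/4))) = 267/(293*((205*(228*(¼))))) = 267/(293*((205*57))) = (267/293)/11685 = (267/293)*(1/11685) = 89/1141235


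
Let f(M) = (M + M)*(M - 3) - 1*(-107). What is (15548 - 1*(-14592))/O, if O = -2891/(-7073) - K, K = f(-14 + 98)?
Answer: -53295055/24250826 ≈ -2.1977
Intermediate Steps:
f(M) = 107 + 2*M*(-3 + M) (f(M) = (2*M)*(-3 + M) + 107 = 2*M*(-3 + M) + 107 = 107 + 2*M*(-3 + M))
K = 13715 (K = 107 - 6*(-14 + 98) + 2*(-14 + 98)² = 107 - 6*84 + 2*84² = 107 - 504 + 2*7056 = 107 - 504 + 14112 = 13715)
O = -97003304/7073 (O = -2891/(-7073) - 1*13715 = -2891*(-1/7073) - 13715 = 2891/7073 - 13715 = -97003304/7073 ≈ -13715.)
(15548 - 1*(-14592))/O = (15548 - 1*(-14592))/(-97003304/7073) = (15548 + 14592)*(-7073/97003304) = 30140*(-7073/97003304) = -53295055/24250826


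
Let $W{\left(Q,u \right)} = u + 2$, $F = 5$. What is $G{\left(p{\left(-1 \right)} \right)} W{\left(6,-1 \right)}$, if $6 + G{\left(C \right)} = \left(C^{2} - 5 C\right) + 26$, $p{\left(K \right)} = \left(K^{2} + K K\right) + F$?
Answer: $34$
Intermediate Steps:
$W{\left(Q,u \right)} = 2 + u$
$p{\left(K \right)} = 5 + 2 K^{2}$ ($p{\left(K \right)} = \left(K^{2} + K K\right) + 5 = \left(K^{2} + K^{2}\right) + 5 = 2 K^{2} + 5 = 5 + 2 K^{2}$)
$G{\left(C \right)} = 20 + C^{2} - 5 C$ ($G{\left(C \right)} = -6 + \left(\left(C^{2} - 5 C\right) + 26\right) = -6 + \left(26 + C^{2} - 5 C\right) = 20 + C^{2} - 5 C$)
$G{\left(p{\left(-1 \right)} \right)} W{\left(6,-1 \right)} = \left(20 + \left(5 + 2 \left(-1\right)^{2}\right)^{2} - 5 \left(5 + 2 \left(-1\right)^{2}\right)\right) \left(2 - 1\right) = \left(20 + \left(5 + 2 \cdot 1\right)^{2} - 5 \left(5 + 2 \cdot 1\right)\right) 1 = \left(20 + \left(5 + 2\right)^{2} - 5 \left(5 + 2\right)\right) 1 = \left(20 + 7^{2} - 35\right) 1 = \left(20 + 49 - 35\right) 1 = 34 \cdot 1 = 34$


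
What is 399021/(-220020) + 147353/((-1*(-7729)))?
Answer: 9778857917/566844860 ≈ 17.251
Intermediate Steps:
399021/(-220020) + 147353/((-1*(-7729))) = 399021*(-1/220020) + 147353/7729 = -133007/73340 + 147353*(1/7729) = -133007/73340 + 147353/7729 = 9778857917/566844860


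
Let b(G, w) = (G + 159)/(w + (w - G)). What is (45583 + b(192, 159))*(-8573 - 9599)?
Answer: -828384898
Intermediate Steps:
b(G, w) = (159 + G)/(-G + 2*w)
(45583 + b(192, 159))*(-8573 - 9599) = (45583 + (159 + 192)/(-1*192 + 2*159))*(-8573 - 9599) = (45583 + 351/(-192 + 318))*(-18172) = (45583 + 351/126)*(-18172) = (45583 + (1/126)*351)*(-18172) = (45583 + 39/14)*(-18172) = (638201/14)*(-18172) = -828384898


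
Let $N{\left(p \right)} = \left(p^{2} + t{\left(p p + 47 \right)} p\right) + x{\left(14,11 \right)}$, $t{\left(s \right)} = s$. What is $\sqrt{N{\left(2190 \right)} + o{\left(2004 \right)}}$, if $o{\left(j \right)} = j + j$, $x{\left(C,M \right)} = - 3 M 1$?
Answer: $\sqrt{10508362005} \approx 1.0251 \cdot 10^{5}$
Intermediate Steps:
$x{\left(C,M \right)} = - 3 M$
$N{\left(p \right)} = -33 + p^{2} + p \left(47 + p^{2}\right)$ ($N{\left(p \right)} = \left(p^{2} + \left(p p + 47\right) p\right) - 33 = \left(p^{2} + \left(p^{2} + 47\right) p\right) - 33 = \left(p^{2} + \left(47 + p^{2}\right) p\right) - 33 = \left(p^{2} + p \left(47 + p^{2}\right)\right) - 33 = -33 + p^{2} + p \left(47 + p^{2}\right)$)
$o{\left(j \right)} = 2 j$
$\sqrt{N{\left(2190 \right)} + o{\left(2004 \right)}} = \sqrt{\left(-33 + 2190^{2} + 2190 \left(47 + 2190^{2}\right)\right) + 2 \cdot 2004} = \sqrt{\left(-33 + 4796100 + 2190 \left(47 + 4796100\right)\right) + 4008} = \sqrt{\left(-33 + 4796100 + 2190 \cdot 4796147\right) + 4008} = \sqrt{\left(-33 + 4796100 + 10503561930\right) + 4008} = \sqrt{10508357997 + 4008} = \sqrt{10508362005}$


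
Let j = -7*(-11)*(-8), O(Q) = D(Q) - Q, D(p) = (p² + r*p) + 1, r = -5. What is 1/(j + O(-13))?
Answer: -1/368 ≈ -0.0027174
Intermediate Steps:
D(p) = 1 + p² - 5*p (D(p) = (p² - 5*p) + 1 = 1 + p² - 5*p)
O(Q) = 1 + Q² - 6*Q (O(Q) = (1 + Q² - 5*Q) - Q = 1 + Q² - 6*Q)
j = -616 (j = 77*(-8) = -616)
1/(j + O(-13)) = 1/(-616 + (1 + (-13)² - 6*(-13))) = 1/(-616 + (1 + 169 + 78)) = 1/(-616 + 248) = 1/(-368) = -1/368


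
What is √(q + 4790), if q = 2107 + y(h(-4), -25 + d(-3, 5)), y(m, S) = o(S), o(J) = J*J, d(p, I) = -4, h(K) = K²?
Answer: √7738 ≈ 87.966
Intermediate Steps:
o(J) = J²
y(m, S) = S²
q = 2948 (q = 2107 + (-25 - 4)² = 2107 + (-29)² = 2107 + 841 = 2948)
√(q + 4790) = √(2948 + 4790) = √7738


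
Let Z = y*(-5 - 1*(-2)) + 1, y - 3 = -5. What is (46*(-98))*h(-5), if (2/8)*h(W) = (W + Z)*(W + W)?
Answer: 360640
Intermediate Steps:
y = -2 (y = 3 - 5 = -2)
Z = 7 (Z = -2*(-5 - 1*(-2)) + 1 = -2*(-5 + 2) + 1 = -2*(-3) + 1 = 6 + 1 = 7)
h(W) = 8*W*(7 + W) (h(W) = 4*((W + 7)*(W + W)) = 4*((7 + W)*(2*W)) = 4*(2*W*(7 + W)) = 8*W*(7 + W))
(46*(-98))*h(-5) = (46*(-98))*(8*(-5)*(7 - 5)) = -36064*(-5)*2 = -4508*(-80) = 360640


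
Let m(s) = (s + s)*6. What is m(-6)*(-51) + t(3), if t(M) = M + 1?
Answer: 3676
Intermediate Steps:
t(M) = 1 + M
m(s) = 12*s (m(s) = (2*s)*6 = 12*s)
m(-6)*(-51) + t(3) = (12*(-6))*(-51) + (1 + 3) = -72*(-51) + 4 = 3672 + 4 = 3676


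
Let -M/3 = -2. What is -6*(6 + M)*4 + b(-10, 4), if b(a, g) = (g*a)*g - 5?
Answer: -453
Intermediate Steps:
M = 6 (M = -3*(-2) = 6)
b(a, g) = -5 + a*g² (b(a, g) = (a*g)*g - 5 = a*g² - 5 = -5 + a*g²)
-6*(6 + M)*4 + b(-10, 4) = -6*(6 + 6)*4 + (-5 - 10*4²) = -72*4 + (-5 - 10*16) = -6*48 + (-5 - 160) = -288 - 165 = -453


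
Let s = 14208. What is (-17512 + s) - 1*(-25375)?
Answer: 22071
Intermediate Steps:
(-17512 + s) - 1*(-25375) = (-17512 + 14208) - 1*(-25375) = -3304 + 25375 = 22071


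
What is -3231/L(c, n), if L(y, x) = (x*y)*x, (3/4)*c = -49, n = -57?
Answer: 1077/70756 ≈ 0.015221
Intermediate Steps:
c = -196/3 (c = (4/3)*(-49) = -196/3 ≈ -65.333)
L(y, x) = y*x²
-3231/L(c, n) = -3231/((-196/3*(-57)²)) = -3231/((-196/3*3249)) = -3231/(-212268) = -3231*(-1/212268) = 1077/70756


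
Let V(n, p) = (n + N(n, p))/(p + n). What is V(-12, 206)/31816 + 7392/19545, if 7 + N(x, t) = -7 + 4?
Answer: 7604206863/20106280280 ≈ 0.37820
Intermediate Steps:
N(x, t) = -10 (N(x, t) = -7 + (-7 + 4) = -7 - 3 = -10)
V(n, p) = (-10 + n)/(n + p) (V(n, p) = (n - 10)/(p + n) = (-10 + n)/(n + p))
V(-12, 206)/31816 + 7392/19545 = ((-10 - 12)/(-12 + 206))/31816 + 7392/19545 = (-22/194)*(1/31816) + 7392*(1/19545) = ((1/194)*(-22))*(1/31816) + 2464/6515 = -11/97*1/31816 + 2464/6515 = -11/3086152 + 2464/6515 = 7604206863/20106280280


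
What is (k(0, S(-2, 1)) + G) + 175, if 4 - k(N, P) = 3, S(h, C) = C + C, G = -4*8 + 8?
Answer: 152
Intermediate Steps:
G = -24 (G = -32 + 8 = -24)
S(h, C) = 2*C
k(N, P) = 1 (k(N, P) = 4 - 1*3 = 4 - 3 = 1)
(k(0, S(-2, 1)) + G) + 175 = (1 - 24) + 175 = -23 + 175 = 152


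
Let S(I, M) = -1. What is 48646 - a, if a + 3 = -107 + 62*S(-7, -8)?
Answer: 48818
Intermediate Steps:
a = -172 (a = -3 + (-107 + 62*(-1)) = -3 + (-107 - 62) = -3 - 169 = -172)
48646 - a = 48646 - 1*(-172) = 48646 + 172 = 48818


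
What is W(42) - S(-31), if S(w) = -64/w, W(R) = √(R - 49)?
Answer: -64/31 + I*√7 ≈ -2.0645 + 2.6458*I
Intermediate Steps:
W(R) = √(-49 + R)
W(42) - S(-31) = √(-49 + 42) - (-64)/(-31) = √(-7) - (-64)*(-1)/31 = I*√7 - 1*64/31 = I*√7 - 64/31 = -64/31 + I*√7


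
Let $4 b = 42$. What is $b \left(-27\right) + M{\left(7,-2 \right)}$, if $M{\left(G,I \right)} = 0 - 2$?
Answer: $- \frac{571}{2} \approx -285.5$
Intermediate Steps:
$b = \frac{21}{2}$ ($b = \frac{1}{4} \cdot 42 = \frac{21}{2} \approx 10.5$)
$M{\left(G,I \right)} = -2$ ($M{\left(G,I \right)} = 0 - 2 = -2$)
$b \left(-27\right) + M{\left(7,-2 \right)} = \frac{21}{2} \left(-27\right) - 2 = - \frac{567}{2} - 2 = - \frac{571}{2}$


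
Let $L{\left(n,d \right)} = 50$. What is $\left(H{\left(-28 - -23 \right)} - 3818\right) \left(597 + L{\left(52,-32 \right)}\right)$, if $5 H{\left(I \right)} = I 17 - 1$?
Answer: $- \frac{12406872}{5} \approx -2.4814 \cdot 10^{6}$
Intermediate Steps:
$H{\left(I \right)} = - \frac{1}{5} + \frac{17 I}{5}$ ($H{\left(I \right)} = \frac{I 17 - 1}{5} = \frac{17 I - 1}{5} = \frac{-1 + 17 I}{5} = - \frac{1}{5} + \frac{17 I}{5}$)
$\left(H{\left(-28 - -23 \right)} - 3818\right) \left(597 + L{\left(52,-32 \right)}\right) = \left(\left(- \frac{1}{5} + \frac{17 \left(-28 - -23\right)}{5}\right) - 3818\right) \left(597 + 50\right) = \left(\left(- \frac{1}{5} + \frac{17 \left(-28 + 23\right)}{5}\right) - 3818\right) 647 = \left(\left(- \frac{1}{5} + \frac{17}{5} \left(-5\right)\right) - 3818\right) 647 = \left(\left(- \frac{1}{5} - 17\right) - 3818\right) 647 = \left(- \frac{86}{5} - 3818\right) 647 = \left(- \frac{19176}{5}\right) 647 = - \frac{12406872}{5}$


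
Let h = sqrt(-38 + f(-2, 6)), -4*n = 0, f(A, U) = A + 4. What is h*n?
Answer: 0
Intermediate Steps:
f(A, U) = 4 + A
n = 0 (n = -1/4*0 = 0)
h = 6*I (h = sqrt(-38 + (4 - 2)) = sqrt(-38 + 2) = sqrt(-36) = 6*I ≈ 6.0*I)
h*n = (6*I)*0 = 0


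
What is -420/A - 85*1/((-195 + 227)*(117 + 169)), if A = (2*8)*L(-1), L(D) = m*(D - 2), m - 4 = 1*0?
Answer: 19935/9152 ≈ 2.1782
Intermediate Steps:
m = 4 (m = 4 + 1*0 = 4 + 0 = 4)
L(D) = -8 + 4*D (L(D) = 4*(D - 2) = 4*(-2 + D) = -8 + 4*D)
A = -192 (A = (2*8)*(-8 + 4*(-1)) = 16*(-8 - 4) = 16*(-12) = -192)
-420/A - 85*1/((-195 + 227)*(117 + 169)) = -420/(-192) - 85*1/((-195 + 227)*(117 + 169)) = -420*(-1/192) - 85/(286*32) = 35/16 - 85/9152 = 19935/9152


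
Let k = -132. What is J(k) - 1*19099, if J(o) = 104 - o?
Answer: -18863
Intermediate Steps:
J(k) - 1*19099 = (104 - 1*(-132)) - 1*19099 = (104 + 132) - 19099 = 236 - 19099 = -18863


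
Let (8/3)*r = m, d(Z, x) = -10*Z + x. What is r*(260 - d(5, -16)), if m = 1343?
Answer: 656727/4 ≈ 1.6418e+5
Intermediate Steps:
d(Z, x) = x - 10*Z
r = 4029/8 (r = (3/8)*1343 = 4029/8 ≈ 503.63)
r*(260 - d(5, -16)) = 4029*(260 - (-16 - 10*5))/8 = 4029*(260 - (-16 - 50))/8 = 4029*(260 - 1*(-66))/8 = 4029*(260 + 66)/8 = (4029/8)*326 = 656727/4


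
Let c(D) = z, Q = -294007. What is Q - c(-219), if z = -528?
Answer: -293479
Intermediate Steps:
c(D) = -528
Q - c(-219) = -294007 - 1*(-528) = -294007 + 528 = -293479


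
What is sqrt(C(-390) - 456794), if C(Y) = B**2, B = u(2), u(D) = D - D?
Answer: I*sqrt(456794) ≈ 675.87*I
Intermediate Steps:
u(D) = 0
B = 0
C(Y) = 0 (C(Y) = 0**2 = 0)
sqrt(C(-390) - 456794) = sqrt(0 - 456794) = sqrt(-456794) = I*sqrt(456794)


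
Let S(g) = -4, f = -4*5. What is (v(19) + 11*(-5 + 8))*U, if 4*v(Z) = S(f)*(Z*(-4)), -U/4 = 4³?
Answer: -27904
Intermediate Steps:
U = -256 (U = -4*4³ = -4*64 = -256)
f = -20
v(Z) = 4*Z (v(Z) = (-4*Z*(-4))/4 = (-(-16)*Z)/4 = (16*Z)/4 = 4*Z)
(v(19) + 11*(-5 + 8))*U = (4*19 + 11*(-5 + 8))*(-256) = (76 + 11*3)*(-256) = (76 + 33)*(-256) = 109*(-256) = -27904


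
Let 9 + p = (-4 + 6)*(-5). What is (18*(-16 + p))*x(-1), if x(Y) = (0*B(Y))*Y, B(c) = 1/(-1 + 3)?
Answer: 0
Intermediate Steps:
B(c) = ½ (B(c) = 1/2 = ½)
p = -19 (p = -9 + (-4 + 6)*(-5) = -9 + 2*(-5) = -9 - 10 = -19)
x(Y) = 0 (x(Y) = (0*(½))*Y = 0*Y = 0)
(18*(-16 + p))*x(-1) = (18*(-16 - 19))*0 = (18*(-35))*0 = -630*0 = 0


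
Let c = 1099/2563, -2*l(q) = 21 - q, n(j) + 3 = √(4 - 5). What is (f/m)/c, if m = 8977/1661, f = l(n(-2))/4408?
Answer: -12771429/10872026746 + 4257143*I/86976213968 ≈ -0.0011747 + 4.8946e-5*I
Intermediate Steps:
n(j) = -3 + I (n(j) = -3 + √(4 - 5) = -3 + √(-1) = -3 + I)
l(q) = -21/2 + q/2 (l(q) = -(21 - q)/2 = -21/2 + q/2)
f = -3/1102 + I/8816 (f = (-21/2 + (-3 + I)/2)/4408 = (-21/2 + (-3/2 + I/2))*(1/4408) = (-12 + I/2)*(1/4408) = -3/1102 + I/8816 ≈ -0.0027223 + 0.00011343*I)
m = 8977/1661 (m = 8977*(1/1661) = 8977/1661 ≈ 5.4046)
c = 1099/2563 (c = 1099*(1/2563) = 1099/2563 ≈ 0.42879)
(f/m)/c = ((-3/1102 + I/8816)/(8977/1661))/(1099/2563) = ((-3/1102 + I/8816)*(1661/8977))*(2563/1099) = (-4983/9892654 + 1661*I/79141232)*(2563/1099) = -12771429/10872026746 + 4257143*I/86976213968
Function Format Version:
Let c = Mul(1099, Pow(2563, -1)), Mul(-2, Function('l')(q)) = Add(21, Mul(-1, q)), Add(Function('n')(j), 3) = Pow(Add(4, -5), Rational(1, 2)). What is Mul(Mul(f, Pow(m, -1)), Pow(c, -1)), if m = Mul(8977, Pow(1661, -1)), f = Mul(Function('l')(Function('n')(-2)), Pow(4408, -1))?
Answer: Add(Rational(-12771429, 10872026746), Mul(Rational(4257143, 86976213968), I)) ≈ Add(-0.0011747, Mul(4.8946e-5, I))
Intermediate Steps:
Function('n')(j) = Add(-3, I) (Function('n')(j) = Add(-3, Pow(Add(4, -5), Rational(1, 2))) = Add(-3, Pow(-1, Rational(1, 2))) = Add(-3, I))
Function('l')(q) = Add(Rational(-21, 2), Mul(Rational(1, 2), q)) (Function('l')(q) = Mul(Rational(-1, 2), Add(21, Mul(-1, q))) = Add(Rational(-21, 2), Mul(Rational(1, 2), q)))
f = Add(Rational(-3, 1102), Mul(Rational(1, 8816), I)) (f = Mul(Add(Rational(-21, 2), Mul(Rational(1, 2), Add(-3, I))), Pow(4408, -1)) = Mul(Add(Rational(-21, 2), Add(Rational(-3, 2), Mul(Rational(1, 2), I))), Rational(1, 4408)) = Mul(Add(-12, Mul(Rational(1, 2), I)), Rational(1, 4408)) = Add(Rational(-3, 1102), Mul(Rational(1, 8816), I)) ≈ Add(-0.0027223, Mul(0.00011343, I)))
m = Rational(8977, 1661) (m = Mul(8977, Rational(1, 1661)) = Rational(8977, 1661) ≈ 5.4046)
c = Rational(1099, 2563) (c = Mul(1099, Rational(1, 2563)) = Rational(1099, 2563) ≈ 0.42879)
Mul(Mul(f, Pow(m, -1)), Pow(c, -1)) = Mul(Mul(Add(Rational(-3, 1102), Mul(Rational(1, 8816), I)), Pow(Rational(8977, 1661), -1)), Pow(Rational(1099, 2563), -1)) = Mul(Mul(Add(Rational(-3, 1102), Mul(Rational(1, 8816), I)), Rational(1661, 8977)), Rational(2563, 1099)) = Mul(Add(Rational(-4983, 9892654), Mul(Rational(1661, 79141232), I)), Rational(2563, 1099)) = Add(Rational(-12771429, 10872026746), Mul(Rational(4257143, 86976213968), I))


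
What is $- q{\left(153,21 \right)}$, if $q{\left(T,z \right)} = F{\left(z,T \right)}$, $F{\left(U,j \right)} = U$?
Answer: $-21$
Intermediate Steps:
$q{\left(T,z \right)} = z$
$- q{\left(153,21 \right)} = \left(-1\right) 21 = -21$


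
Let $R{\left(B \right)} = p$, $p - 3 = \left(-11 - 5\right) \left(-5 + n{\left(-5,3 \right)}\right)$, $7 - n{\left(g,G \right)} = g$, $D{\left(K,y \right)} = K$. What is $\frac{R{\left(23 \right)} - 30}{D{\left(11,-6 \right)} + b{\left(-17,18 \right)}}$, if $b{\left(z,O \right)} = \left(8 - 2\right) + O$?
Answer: $- \frac{139}{35} \approx -3.9714$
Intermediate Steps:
$b{\left(z,O \right)} = 6 + O$
$n{\left(g,G \right)} = 7 - g$
$p = -109$ ($p = 3 + \left(-11 - 5\right) \left(-5 + \left(7 - -5\right)\right) = 3 - 16 \left(-5 + \left(7 + 5\right)\right) = 3 - 16 \left(-5 + 12\right) = 3 - 112 = -109$)
$R{\left(B \right)} = -109$
$\frac{R{\left(23 \right)} - 30}{D{\left(11,-6 \right)} + b{\left(-17,18 \right)}} = \frac{-109 - 30}{11 + \left(6 + 18\right)} = - \frac{139}{11 + 24} = - \frac{139}{35}$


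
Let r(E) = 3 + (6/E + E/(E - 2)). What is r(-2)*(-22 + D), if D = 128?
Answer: 53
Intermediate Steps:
r(E) = 3 + 6/E + E/(-2 + E) (r(E) = 3 + (6/E + E/(-2 + E)) = 3 + 6/E + E/(-2 + E))
r(-2)*(-22 + D) = (4*(-3 + (-2)²)/(-2*(-2 - 2)))*(-22 + 128) = (4*(-½)*(-3 + 4)/(-4))*106 = (4*(-½)*(-¼)*1)*106 = (½)*106 = 53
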